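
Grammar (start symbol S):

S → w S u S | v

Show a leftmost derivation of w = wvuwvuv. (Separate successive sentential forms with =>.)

S => wSuS => wvuS => wvuwSuS => wvuwvuS => wvuwvuv

S => wSuS   [S → w S u S]
wSuS => wvuS   [S → v]
wvuS => wvuwSuS   [S → w S u S]
wvuwSuS => wvuwvuS   [S → v]
wvuwvuS => wvuwvuv   [S → v]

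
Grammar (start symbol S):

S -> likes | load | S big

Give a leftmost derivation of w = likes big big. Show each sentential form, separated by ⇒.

S ⇒ S big   [S -> S big]
S big ⇒ S big big   [S -> S big]
S big big ⇒ likes big big   [S -> likes]

S ⇒ S big ⇒ S big big ⇒ likes big big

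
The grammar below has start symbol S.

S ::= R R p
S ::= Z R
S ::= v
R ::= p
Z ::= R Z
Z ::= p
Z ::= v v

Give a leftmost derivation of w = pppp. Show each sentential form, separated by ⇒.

S ⇒ ZR   [S ::= Z R]
ZR ⇒ RZR   [Z ::= R Z]
RZR ⇒ pZR   [R ::= p]
pZR ⇒ pRZR   [Z ::= R Z]
pRZR ⇒ ppZR   [R ::= p]
ppZR ⇒ pppR   [Z ::= p]
pppR ⇒ pppp   [R ::= p]

S⇒ZR⇒RZR⇒pZR⇒pRZR⇒ppZR⇒pppR⇒pppp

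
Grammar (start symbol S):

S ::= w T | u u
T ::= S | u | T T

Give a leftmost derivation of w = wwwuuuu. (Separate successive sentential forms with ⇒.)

S⇒wT⇒wS⇒wwT⇒wwS⇒wwwT⇒wwwTT⇒wwwST⇒wwwuuT⇒wwwuuS⇒wwwuuuu

S ⇒ wT   [S ::= w T]
wT ⇒ wS   [T ::= S]
wS ⇒ wwT   [S ::= w T]
wwT ⇒ wwS   [T ::= S]
wwS ⇒ wwwT   [S ::= w T]
wwwT ⇒ wwwTT   [T ::= T T]
wwwTT ⇒ wwwST   [T ::= S]
wwwST ⇒ wwwuuT   [S ::= u u]
wwwuuT ⇒ wwwuuS   [T ::= S]
wwwuuS ⇒ wwwuuuu   [S ::= u u]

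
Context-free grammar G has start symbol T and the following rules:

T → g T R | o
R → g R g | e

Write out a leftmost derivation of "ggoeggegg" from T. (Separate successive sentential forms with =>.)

T=>gTR=>ggTRR=>ggoRR=>ggoeR=>ggoegRg=>ggoeggRgg=>ggoeggegg

T => gTR   [T → g T R]
gTR => ggTRR   [T → g T R]
ggTRR => ggoRR   [T → o]
ggoRR => ggoeR   [R → e]
ggoeR => ggoegRg   [R → g R g]
ggoegRg => ggoeggRgg   [R → g R g]
ggoeggRgg => ggoeggegg   [R → e]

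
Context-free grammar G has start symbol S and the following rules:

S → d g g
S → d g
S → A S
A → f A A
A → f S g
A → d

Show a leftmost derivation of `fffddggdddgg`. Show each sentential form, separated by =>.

S => AS   [S → A S]
AS => fAAS   [A → f A A]
fAAS => ffAAAS   [A → f A A]
ffAAAS => fffSgAAS   [A → f S g]
fffSgAAS => fffASgAAS   [S → A S]
fffASgAAS => fffdSgAAS   [A → d]
fffdSgAAS => fffddggAAS   [S → d g]
fffddggAAS => fffddggdAS   [A → d]
fffddggdAS => fffddggddS   [A → d]
fffddggddS => fffddggdddgg   [S → d g g]

S=>AS=>fAAS=>ffAAAS=>fffSgAAS=>fffASgAAS=>fffdSgAAS=>fffddggAAS=>fffddggdAS=>fffddggddS=>fffddggdddgg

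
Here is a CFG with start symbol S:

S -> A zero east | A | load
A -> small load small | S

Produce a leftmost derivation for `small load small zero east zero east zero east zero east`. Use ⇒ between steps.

S ⇒ A zero east   [S -> A zero east]
A zero east ⇒ S zero east   [A -> S]
S zero east ⇒ A zero east zero east   [S -> A zero east]
A zero east zero east ⇒ S zero east zero east   [A -> S]
S zero east zero east ⇒ A zero east zero east zero east   [S -> A zero east]
A zero east zero east zero east ⇒ S zero east zero east zero east   [A -> S]
S zero east zero east zero east ⇒ A zero east zero east zero east zero east   [S -> A zero east]
A zero east zero east zero east zero east ⇒ small load small zero east zero east zero east zero east   [A -> small load small]

S ⇒ A zero east ⇒ S zero east ⇒ A zero east zero east ⇒ S zero east zero east ⇒ A zero east zero east zero east ⇒ S zero east zero east zero east ⇒ A zero east zero east zero east zero east ⇒ small load small zero east zero east zero east zero east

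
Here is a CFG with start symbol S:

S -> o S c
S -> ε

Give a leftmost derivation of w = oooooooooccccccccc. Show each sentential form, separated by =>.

S=>oSc=>ooScc=>oooSccc=>ooooScccc=>oooooSccccc=>ooooooScccccc=>oooooooSccccccc=>ooooooooScccccccc=>oooooooooSccccccccc=>oooooooooccccccccc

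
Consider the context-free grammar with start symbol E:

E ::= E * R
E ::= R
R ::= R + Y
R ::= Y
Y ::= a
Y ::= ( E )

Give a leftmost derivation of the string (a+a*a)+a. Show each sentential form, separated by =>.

E => R => R+Y => Y+Y => (E)+Y => (E*R)+Y => (R*R)+Y => (R+Y*R)+Y => (Y+Y*R)+Y => (a+Y*R)+Y => (a+a*R)+Y => (a+a*Y)+Y => (a+a*a)+Y => (a+a*a)+a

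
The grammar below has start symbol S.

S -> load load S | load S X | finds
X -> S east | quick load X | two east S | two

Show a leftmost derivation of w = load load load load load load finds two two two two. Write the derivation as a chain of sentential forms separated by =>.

S => load S X   [S -> load S X]
load S X => load load S X X   [S -> load S X]
load load S X X => load load load load S X X   [S -> load load S]
load load load load S X X => load load load load load S X X X   [S -> load S X]
load load load load load S X X X => load load load load load load S X X X X   [S -> load S X]
load load load load load load S X X X X => load load load load load load finds X X X X   [S -> finds]
load load load load load load finds X X X X => load load load load load load finds two X X X   [X -> two]
load load load load load load finds two X X X => load load load load load load finds two two X X   [X -> two]
load load load load load load finds two two X X => load load load load load load finds two two two X   [X -> two]
load load load load load load finds two two two X => load load load load load load finds two two two two   [X -> two]

S => load S X => load load S X X => load load load load S X X => load load load load load S X X X => load load load load load load S X X X X => load load load load load load finds X X X X => load load load load load load finds two X X X => load load load load load load finds two two X X => load load load load load load finds two two two X => load load load load load load finds two two two two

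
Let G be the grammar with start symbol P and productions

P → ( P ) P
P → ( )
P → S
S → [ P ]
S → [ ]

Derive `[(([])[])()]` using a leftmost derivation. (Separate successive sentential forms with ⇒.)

P ⇒ S ⇒ [P] ⇒ [(P)P] ⇒ [((P)P)P] ⇒ [((S)P)P] ⇒ [(([])P)P] ⇒ [(([])S)P] ⇒ [(([])[])P] ⇒ [(([])[])()]

P ⇒ S   [P → S]
S ⇒ [P]   [S → [ P ]]
[P] ⇒ [(P)P]   [P → ( P ) P]
[(P)P] ⇒ [((P)P)P]   [P → ( P ) P]
[((P)P)P] ⇒ [((S)P)P]   [P → S]
[((S)P)P] ⇒ [(([])P)P]   [S → [ ]]
[(([])P)P] ⇒ [(([])S)P]   [P → S]
[(([])S)P] ⇒ [(([])[])P]   [S → [ ]]
[(([])[])P] ⇒ [(([])[])()]   [P → ( )]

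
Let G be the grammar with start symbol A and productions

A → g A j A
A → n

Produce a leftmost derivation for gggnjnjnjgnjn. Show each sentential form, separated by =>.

A => gAjA => ggAjAjA => gggAjAjAjA => gggnjAjAjA => gggnjnjAjA => gggnjnjnjA => gggnjnjnjgAjA => gggnjnjnjgnjA => gggnjnjnjgnjn

A => gAjA   [A → g A j A]
gAjA => ggAjAjA   [A → g A j A]
ggAjAjA => gggAjAjAjA   [A → g A j A]
gggAjAjAjA => gggnjAjAjA   [A → n]
gggnjAjAjA => gggnjnjAjA   [A → n]
gggnjnjAjA => gggnjnjnjA   [A → n]
gggnjnjnjA => gggnjnjnjgAjA   [A → g A j A]
gggnjnjnjgAjA => gggnjnjnjgnjA   [A → n]
gggnjnjnjgnjA => gggnjnjnjgnjn   [A → n]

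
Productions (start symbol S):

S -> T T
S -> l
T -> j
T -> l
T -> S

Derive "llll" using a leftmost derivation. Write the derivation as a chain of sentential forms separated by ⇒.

S ⇒ TT ⇒ ST ⇒ TTT ⇒ STT ⇒ TTTT ⇒ lTTT ⇒ lSTT ⇒ llTT ⇒ lllT ⇒ llll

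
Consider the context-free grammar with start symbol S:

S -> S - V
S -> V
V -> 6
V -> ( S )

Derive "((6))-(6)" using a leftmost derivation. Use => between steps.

S => S-V => V-V => (S)-V => (V)-V => ((S))-V => ((V))-V => ((6))-V => ((6))-(S) => ((6))-(V) => ((6))-(6)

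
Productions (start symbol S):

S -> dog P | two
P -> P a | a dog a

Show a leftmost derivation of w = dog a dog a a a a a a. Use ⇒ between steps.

S ⇒ dog P ⇒ dog P a ⇒ dog P a a ⇒ dog P a a a ⇒ dog P a a a a ⇒ dog P a a a a a ⇒ dog a dog a a a a a a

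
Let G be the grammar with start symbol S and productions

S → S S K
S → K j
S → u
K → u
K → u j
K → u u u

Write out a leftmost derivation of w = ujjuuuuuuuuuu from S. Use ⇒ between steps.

S ⇒ SSK ⇒ SSKSK ⇒ KjSKSK ⇒ ujjSKSK ⇒ ujjSSKKSK ⇒ ujjSSKSKKSK ⇒ ujjuSKSKKSK ⇒ ujjuuKSKKSK ⇒ ujjuuuSKKSK ⇒ ujjuuuuKKSK ⇒ ujjuuuuuKSK ⇒ ujjuuuuuuuuSK ⇒ ujjuuuuuuuuuK ⇒ ujjuuuuuuuuuu

S ⇒ SSK   [S → S S K]
SSK ⇒ SSKSK   [S → S S K]
SSKSK ⇒ KjSKSK   [S → K j]
KjSKSK ⇒ ujjSKSK   [K → u j]
ujjSKSK ⇒ ujjSSKKSK   [S → S S K]
ujjSSKKSK ⇒ ujjSSKSKKSK   [S → S S K]
ujjSSKSKKSK ⇒ ujjuSKSKKSK   [S → u]
ujjuSKSKKSK ⇒ ujjuuKSKKSK   [S → u]
ujjuuKSKKSK ⇒ ujjuuuSKKSK   [K → u]
ujjuuuSKKSK ⇒ ujjuuuuKKSK   [S → u]
ujjuuuuKKSK ⇒ ujjuuuuuKSK   [K → u]
ujjuuuuuKSK ⇒ ujjuuuuuuuuSK   [K → u u u]
ujjuuuuuuuuSK ⇒ ujjuuuuuuuuuK   [S → u]
ujjuuuuuuuuuK ⇒ ujjuuuuuuuuuu   [K → u]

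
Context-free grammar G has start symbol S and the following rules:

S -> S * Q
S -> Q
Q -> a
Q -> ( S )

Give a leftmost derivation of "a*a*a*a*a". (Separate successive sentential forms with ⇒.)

S ⇒ S*Q ⇒ S*Q*Q ⇒ S*Q*Q*Q ⇒ S*Q*Q*Q*Q ⇒ Q*Q*Q*Q*Q ⇒ a*Q*Q*Q*Q ⇒ a*a*Q*Q*Q ⇒ a*a*a*Q*Q ⇒ a*a*a*a*Q ⇒ a*a*a*a*a

S ⇒ S*Q   [S -> S * Q]
S*Q ⇒ S*Q*Q   [S -> S * Q]
S*Q*Q ⇒ S*Q*Q*Q   [S -> S * Q]
S*Q*Q*Q ⇒ S*Q*Q*Q*Q   [S -> S * Q]
S*Q*Q*Q*Q ⇒ Q*Q*Q*Q*Q   [S -> Q]
Q*Q*Q*Q*Q ⇒ a*Q*Q*Q*Q   [Q -> a]
a*Q*Q*Q*Q ⇒ a*a*Q*Q*Q   [Q -> a]
a*a*Q*Q*Q ⇒ a*a*a*Q*Q   [Q -> a]
a*a*a*Q*Q ⇒ a*a*a*a*Q   [Q -> a]
a*a*a*a*Q ⇒ a*a*a*a*a   [Q -> a]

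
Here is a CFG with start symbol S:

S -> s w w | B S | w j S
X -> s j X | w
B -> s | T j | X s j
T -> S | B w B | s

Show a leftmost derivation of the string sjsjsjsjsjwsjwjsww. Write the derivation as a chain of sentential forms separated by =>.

S=>BS=>XsjS=>sjXsjS=>sjsjXsjS=>sjsjsjXsjS=>sjsjsjsjXsjS=>sjsjsjsjsjXsjS=>sjsjsjsjsjwsjS=>sjsjsjsjsjwsjwjS=>sjsjsjsjsjwsjwjsww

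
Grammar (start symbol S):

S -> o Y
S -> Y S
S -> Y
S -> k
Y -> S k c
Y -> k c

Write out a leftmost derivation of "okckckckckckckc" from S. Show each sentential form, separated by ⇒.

S ⇒ Y ⇒ Skc ⇒ Ykc ⇒ Skckc ⇒ YSkckc ⇒ SkcSkckc ⇒ YkcSkckc ⇒ SkckcSkckc ⇒ YkckcSkckc ⇒ SkckckcSkckc ⇒ oYkckckcSkckc ⇒ okckckckcSkckc ⇒ okckckckcYkckc ⇒ okckckckckckckc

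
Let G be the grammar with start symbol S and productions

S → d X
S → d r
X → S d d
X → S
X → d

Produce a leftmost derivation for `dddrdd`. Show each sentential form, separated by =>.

S => dX   [S → d X]
dX => dS   [X → S]
dS => ddX   [S → d X]
ddX => ddSdd   [X → S d d]
ddSdd => dddrdd   [S → d r]

S => dX => dS => ddX => ddSdd => dddrdd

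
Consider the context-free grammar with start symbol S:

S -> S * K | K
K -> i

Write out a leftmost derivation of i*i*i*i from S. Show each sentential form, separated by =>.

S => S*K => S*K*K => S*K*K*K => K*K*K*K => i*K*K*K => i*i*K*K => i*i*i*K => i*i*i*i

S => S*K   [S -> S * K]
S*K => S*K*K   [S -> S * K]
S*K*K => S*K*K*K   [S -> S * K]
S*K*K*K => K*K*K*K   [S -> K]
K*K*K*K => i*K*K*K   [K -> i]
i*K*K*K => i*i*K*K   [K -> i]
i*i*K*K => i*i*i*K   [K -> i]
i*i*i*K => i*i*i*i   [K -> i]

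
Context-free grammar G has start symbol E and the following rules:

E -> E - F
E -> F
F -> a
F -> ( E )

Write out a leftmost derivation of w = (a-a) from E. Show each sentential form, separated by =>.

E => F   [E -> F]
F => (E)   [F -> ( E )]
(E) => (E-F)   [E -> E - F]
(E-F) => (F-F)   [E -> F]
(F-F) => (a-F)   [F -> a]
(a-F) => (a-a)   [F -> a]

E=>F=>(E)=>(E-F)=>(F-F)=>(a-F)=>(a-a)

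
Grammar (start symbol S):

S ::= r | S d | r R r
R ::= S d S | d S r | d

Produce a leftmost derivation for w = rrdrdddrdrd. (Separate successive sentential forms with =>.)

S => Sd => rRrd => rSdSrd => rSddSrd => rSdddSrd => rrRrdddSrd => rrdrdddSrd => rrdrdddSdrd => rrdrdddrdrd

S => Sd   [S ::= S d]
Sd => rRrd   [S ::= r R r]
rRrd => rSdSrd   [R ::= S d S]
rSdSrd => rSddSrd   [S ::= S d]
rSddSrd => rSdddSrd   [S ::= S d]
rSdddSrd => rrRrdddSrd   [S ::= r R r]
rrRrdddSrd => rrdrdddSrd   [R ::= d]
rrdrdddSrd => rrdrdddSdrd   [S ::= S d]
rrdrdddSdrd => rrdrdddrdrd   [S ::= r]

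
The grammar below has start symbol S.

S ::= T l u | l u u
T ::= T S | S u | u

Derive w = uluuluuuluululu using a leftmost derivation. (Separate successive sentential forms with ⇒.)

S ⇒ Tlu ⇒ TSlu ⇒ TSSlu ⇒ SuSSlu ⇒ TluuSSlu ⇒ uluuSSlu ⇒ uluuTluSlu ⇒ uluuSuluSlu ⇒ uluuluuuluSlu ⇒ uluuluuuluTlulu ⇒ uluuluuuluululu

S ⇒ Tlu   [S ::= T l u]
Tlu ⇒ TSlu   [T ::= T S]
TSlu ⇒ TSSlu   [T ::= T S]
TSSlu ⇒ SuSSlu   [T ::= S u]
SuSSlu ⇒ TluuSSlu   [S ::= T l u]
TluuSSlu ⇒ uluuSSlu   [T ::= u]
uluuSSlu ⇒ uluuTluSlu   [S ::= T l u]
uluuTluSlu ⇒ uluuSuluSlu   [T ::= S u]
uluuSuluSlu ⇒ uluuluuuluSlu   [S ::= l u u]
uluuluuuluSlu ⇒ uluuluuuluTlulu   [S ::= T l u]
uluuluuuluTlulu ⇒ uluuluuuluululu   [T ::= u]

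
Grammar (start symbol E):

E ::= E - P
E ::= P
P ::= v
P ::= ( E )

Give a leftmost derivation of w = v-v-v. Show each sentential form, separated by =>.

E => E-P => E-P-P => P-P-P => v-P-P => v-v-P => v-v-v

E => E-P   [E ::= E - P]
E-P => E-P-P   [E ::= E - P]
E-P-P => P-P-P   [E ::= P]
P-P-P => v-P-P   [P ::= v]
v-P-P => v-v-P   [P ::= v]
v-v-P => v-v-v   [P ::= v]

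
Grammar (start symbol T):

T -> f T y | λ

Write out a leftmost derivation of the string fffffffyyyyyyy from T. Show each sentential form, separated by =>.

T=>fTy=>ffTyy=>fffTyyy=>ffffTyyyy=>fffffTyyyyy=>ffffffTyyyyyy=>fffffffTyyyyyyy=>fffffffyyyyyyy

T => fTy   [T -> f T y]
fTy => ffTyy   [T -> f T y]
ffTyy => fffTyyy   [T -> f T y]
fffTyyy => ffffTyyyy   [T -> f T y]
ffffTyyyy => fffffTyyyyy   [T -> f T y]
fffffTyyyyy => ffffffTyyyyyy   [T -> f T y]
ffffffTyyyyyy => fffffffTyyyyyyy   [T -> f T y]
fffffffTyyyyyyy => fffffffyyyyyyy   [T -> λ]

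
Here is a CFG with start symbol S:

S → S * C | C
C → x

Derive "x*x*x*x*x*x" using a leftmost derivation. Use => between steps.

S => S*C => S*C*C => S*C*C*C => S*C*C*C*C => S*C*C*C*C*C => C*C*C*C*C*C => x*C*C*C*C*C => x*x*C*C*C*C => x*x*x*C*C*C => x*x*x*x*C*C => x*x*x*x*x*C => x*x*x*x*x*x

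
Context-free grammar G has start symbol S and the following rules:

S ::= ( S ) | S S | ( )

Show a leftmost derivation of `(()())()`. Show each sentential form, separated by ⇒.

S ⇒ SS ⇒ (S)S ⇒ (SS)S ⇒ (()S)S ⇒ (()())S ⇒ (()())()

S ⇒ SS   [S ::= S S]
SS ⇒ (S)S   [S ::= ( S )]
(S)S ⇒ (SS)S   [S ::= S S]
(SS)S ⇒ (()S)S   [S ::= ( )]
(()S)S ⇒ (()())S   [S ::= ( )]
(()())S ⇒ (()())()   [S ::= ( )]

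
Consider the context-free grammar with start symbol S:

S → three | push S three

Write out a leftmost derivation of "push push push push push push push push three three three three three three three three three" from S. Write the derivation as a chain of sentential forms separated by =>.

S => push S three   [S → push S three]
push S three => push push S three three   [S → push S three]
push push S three three => push push push S three three three   [S → push S three]
push push push S three three three => push push push push S three three three three   [S → push S three]
push push push push S three three three three => push push push push push S three three three three three   [S → push S three]
push push push push push S three three three three three => push push push push push push S three three three three three three   [S → push S three]
push push push push push push S three three three three three three => push push push push push push push S three three three three three three three   [S → push S three]
push push push push push push push S three three three three three three three => push push push push push push push push S three three three three three three three three   [S → push S three]
push push push push push push push push S three three three three three three three three => push push push push push push push push three three three three three three three three three   [S → three]

S => push S three => push push S three three => push push push S three three three => push push push push S three three three three => push push push push push S three three three three three => push push push push push push S three three three three three three => push push push push push push push S three three three three three three three => push push push push push push push push S three three three three three three three three => push push push push push push push push three three three three three three three three three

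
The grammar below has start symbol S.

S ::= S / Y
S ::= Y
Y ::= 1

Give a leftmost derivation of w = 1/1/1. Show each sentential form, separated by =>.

S => S/Y => S/Y/Y => Y/Y/Y => 1/Y/Y => 1/1/Y => 1/1/1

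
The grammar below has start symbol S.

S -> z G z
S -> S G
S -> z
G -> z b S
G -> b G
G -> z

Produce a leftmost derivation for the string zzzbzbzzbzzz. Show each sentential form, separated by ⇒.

S⇒SG⇒zGzG⇒zzzG⇒zzzbG⇒zzzbzbS⇒zzzbzbSG⇒zzzbzbzG⇒zzzbzbzzbS⇒zzzbzbzzbzGz⇒zzzbzbzzbzzz

S ⇒ SG   [S -> S G]
SG ⇒ zGzG   [S -> z G z]
zGzG ⇒ zzzG   [G -> z]
zzzG ⇒ zzzbG   [G -> b G]
zzzbG ⇒ zzzbzbS   [G -> z b S]
zzzbzbS ⇒ zzzbzbSG   [S -> S G]
zzzbzbSG ⇒ zzzbzbzG   [S -> z]
zzzbzbzG ⇒ zzzbzbzzbS   [G -> z b S]
zzzbzbzzbS ⇒ zzzbzbzzbzGz   [S -> z G z]
zzzbzbzzbzGz ⇒ zzzbzbzzbzzz   [G -> z]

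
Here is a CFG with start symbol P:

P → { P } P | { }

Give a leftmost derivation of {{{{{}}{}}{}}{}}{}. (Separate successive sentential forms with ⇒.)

P ⇒ {P}P   [P → { P } P]
{P}P ⇒ {{P}P}P   [P → { P } P]
{{P}P}P ⇒ {{{P}P}P}P   [P → { P } P]
{{{P}P}P}P ⇒ {{{{P}P}P}P}P   [P → { P } P]
{{{{P}P}P}P}P ⇒ {{{{{}}P}P}P}P   [P → { }]
{{{{{}}P}P}P}P ⇒ {{{{{}}{}}P}P}P   [P → { }]
{{{{{}}{}}P}P}P ⇒ {{{{{}}{}}{}}P}P   [P → { }]
{{{{{}}{}}{}}P}P ⇒ {{{{{}}{}}{}}{}}P   [P → { }]
{{{{{}}{}}{}}{}}P ⇒ {{{{{}}{}}{}}{}}{}   [P → { }]

P ⇒ {P}P ⇒ {{P}P}P ⇒ {{{P}P}P}P ⇒ {{{{P}P}P}P}P ⇒ {{{{{}}P}P}P}P ⇒ {{{{{}}{}}P}P}P ⇒ {{{{{}}{}}{}}P}P ⇒ {{{{{}}{}}{}}{}}P ⇒ {{{{{}}{}}{}}{}}{}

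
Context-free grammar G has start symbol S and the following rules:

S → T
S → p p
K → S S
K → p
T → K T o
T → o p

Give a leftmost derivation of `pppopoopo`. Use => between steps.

S=>T=>KTo=>SSTo=>ppSTo=>ppTTo=>ppKToTo=>pppToTo=>pppopoTo=>pppopoopo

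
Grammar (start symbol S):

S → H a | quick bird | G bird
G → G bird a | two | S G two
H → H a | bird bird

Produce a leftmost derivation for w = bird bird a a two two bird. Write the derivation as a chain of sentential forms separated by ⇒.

S ⇒ G bird ⇒ S G two bird ⇒ H a G two bird ⇒ H a a G two bird ⇒ bird bird a a G two bird ⇒ bird bird a a two two bird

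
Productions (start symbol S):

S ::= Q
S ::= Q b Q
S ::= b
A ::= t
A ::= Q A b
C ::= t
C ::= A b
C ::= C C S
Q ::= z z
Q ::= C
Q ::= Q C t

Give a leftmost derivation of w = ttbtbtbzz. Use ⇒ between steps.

S ⇒ QbQ ⇒ QCtbQ ⇒ CCtbQ ⇒ tCtbQ ⇒ tCCStbQ ⇒ tAbCStbQ ⇒ ttbCStbQ ⇒ ttbtStbQ ⇒ ttbtbtbQ ⇒ ttbtbtbzz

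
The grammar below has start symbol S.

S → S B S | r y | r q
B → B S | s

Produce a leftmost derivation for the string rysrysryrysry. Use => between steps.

S=>SBS=>SBSBS=>ryBSBS=>rysSBS=>rysSBSBS=>rysryBSBS=>rysryBSSBS=>rysrysSSBS=>rysrysrySBS=>rysrysryryBS=>rysrysryrysS=>rysrysryrysry

S => SBS   [S → S B S]
SBS => SBSBS   [S → S B S]
SBSBS => ryBSBS   [S → r y]
ryBSBS => rysSBS   [B → s]
rysSBS => rysSBSBS   [S → S B S]
rysSBSBS => rysryBSBS   [S → r y]
rysryBSBS => rysryBSSBS   [B → B S]
rysryBSSBS => rysrysSSBS   [B → s]
rysrysSSBS => rysrysrySBS   [S → r y]
rysrysrySBS => rysrysryryBS   [S → r y]
rysrysryryBS => rysrysryrysS   [B → s]
rysrysryrysS => rysrysryrysry   [S → r y]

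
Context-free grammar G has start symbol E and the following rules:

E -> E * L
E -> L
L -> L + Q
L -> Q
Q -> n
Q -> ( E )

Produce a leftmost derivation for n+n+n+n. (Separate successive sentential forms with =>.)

E => L => L+Q => L+Q+Q => L+Q+Q+Q => Q+Q+Q+Q => n+Q+Q+Q => n+n+Q+Q => n+n+n+Q => n+n+n+n

E => L   [E -> L]
L => L+Q   [L -> L + Q]
L+Q => L+Q+Q   [L -> L + Q]
L+Q+Q => L+Q+Q+Q   [L -> L + Q]
L+Q+Q+Q => Q+Q+Q+Q   [L -> Q]
Q+Q+Q+Q => n+Q+Q+Q   [Q -> n]
n+Q+Q+Q => n+n+Q+Q   [Q -> n]
n+n+Q+Q => n+n+n+Q   [Q -> n]
n+n+n+Q => n+n+n+n   [Q -> n]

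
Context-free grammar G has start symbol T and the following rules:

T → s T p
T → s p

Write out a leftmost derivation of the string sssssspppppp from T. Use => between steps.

T => sTp => ssTpp => sssTppp => ssssTpppp => sssssTppppp => sssssspppppp

T => sTp   [T → s T p]
sTp => ssTpp   [T → s T p]
ssTpp => sssTppp   [T → s T p]
sssTppp => ssssTpppp   [T → s T p]
ssssTpppp => sssssTppppp   [T → s T p]
sssssTppppp => sssssspppppp   [T → s p]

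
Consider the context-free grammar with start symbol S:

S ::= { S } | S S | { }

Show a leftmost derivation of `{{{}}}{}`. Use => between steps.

S => SS   [S ::= S S]
SS => {S}S   [S ::= { S }]
{S}S => {{S}}S   [S ::= { S }]
{{S}}S => {{{}}}S   [S ::= { }]
{{{}}}S => {{{}}}{}   [S ::= { }]

S=>SS=>{S}S=>{{S}}S=>{{{}}}S=>{{{}}}{}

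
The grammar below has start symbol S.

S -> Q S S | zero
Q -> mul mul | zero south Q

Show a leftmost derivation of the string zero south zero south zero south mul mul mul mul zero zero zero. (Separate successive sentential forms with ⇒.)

S ⇒ Q S S ⇒ zero south Q S S ⇒ zero south zero south Q S S ⇒ zero south zero south zero south Q S S ⇒ zero south zero south zero south mul mul S S ⇒ zero south zero south zero south mul mul Q S S S ⇒ zero south zero south zero south mul mul mul mul S S S ⇒ zero south zero south zero south mul mul mul mul zero S S ⇒ zero south zero south zero south mul mul mul mul zero zero S ⇒ zero south zero south zero south mul mul mul mul zero zero zero

S ⇒ Q S S   [S -> Q S S]
Q S S ⇒ zero south Q S S   [Q -> zero south Q]
zero south Q S S ⇒ zero south zero south Q S S   [Q -> zero south Q]
zero south zero south Q S S ⇒ zero south zero south zero south Q S S   [Q -> zero south Q]
zero south zero south zero south Q S S ⇒ zero south zero south zero south mul mul S S   [Q -> mul mul]
zero south zero south zero south mul mul S S ⇒ zero south zero south zero south mul mul Q S S S   [S -> Q S S]
zero south zero south zero south mul mul Q S S S ⇒ zero south zero south zero south mul mul mul mul S S S   [Q -> mul mul]
zero south zero south zero south mul mul mul mul S S S ⇒ zero south zero south zero south mul mul mul mul zero S S   [S -> zero]
zero south zero south zero south mul mul mul mul zero S S ⇒ zero south zero south zero south mul mul mul mul zero zero S   [S -> zero]
zero south zero south zero south mul mul mul mul zero zero S ⇒ zero south zero south zero south mul mul mul mul zero zero zero   [S -> zero]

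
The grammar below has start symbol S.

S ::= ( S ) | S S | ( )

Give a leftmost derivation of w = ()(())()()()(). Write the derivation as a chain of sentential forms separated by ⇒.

S⇒SS⇒SSS⇒()SS⇒()SSS⇒()SSSS⇒()(S)SSS⇒()(())SSS⇒()(())SSSS⇒()(())()SSS⇒()(())()()SS⇒()(())()()()S⇒()(())()()()()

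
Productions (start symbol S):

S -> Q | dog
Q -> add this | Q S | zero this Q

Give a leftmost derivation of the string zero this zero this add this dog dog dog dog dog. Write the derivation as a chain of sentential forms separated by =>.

S => Q   [S -> Q]
Q => Q S   [Q -> Q S]
Q S => Q S S   [Q -> Q S]
Q S S => Q S S S   [Q -> Q S]
Q S S S => zero this Q S S S   [Q -> zero this Q]
zero this Q S S S => zero this Q S S S S   [Q -> Q S]
zero this Q S S S S => zero this zero this Q S S S S   [Q -> zero this Q]
zero this zero this Q S S S S => zero this zero this Q S S S S S   [Q -> Q S]
zero this zero this Q S S S S S => zero this zero this add this S S S S S   [Q -> add this]
zero this zero this add this S S S S S => zero this zero this add this dog S S S S   [S -> dog]
zero this zero this add this dog S S S S => zero this zero this add this dog dog S S S   [S -> dog]
zero this zero this add this dog dog S S S => zero this zero this add this dog dog dog S S   [S -> dog]
zero this zero this add this dog dog dog S S => zero this zero this add this dog dog dog dog S   [S -> dog]
zero this zero this add this dog dog dog dog S => zero this zero this add this dog dog dog dog dog   [S -> dog]

S => Q => Q S => Q S S => Q S S S => zero this Q S S S => zero this Q S S S S => zero this zero this Q S S S S => zero this zero this Q S S S S S => zero this zero this add this S S S S S => zero this zero this add this dog S S S S => zero this zero this add this dog dog S S S => zero this zero this add this dog dog dog S S => zero this zero this add this dog dog dog dog S => zero this zero this add this dog dog dog dog dog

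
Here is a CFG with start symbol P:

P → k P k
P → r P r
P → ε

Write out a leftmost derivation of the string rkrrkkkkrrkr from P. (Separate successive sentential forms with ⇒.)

P ⇒ rPr   [P → r P r]
rPr ⇒ rkPkr   [P → k P k]
rkPkr ⇒ rkrPrkr   [P → r P r]
rkrPrkr ⇒ rkrrPrrkr   [P → r P r]
rkrrPrrkr ⇒ rkrrkPkrrkr   [P → k P k]
rkrrkPkrrkr ⇒ rkrrkkPkkrrkr   [P → k P k]
rkrrkkPkkrrkr ⇒ rkrrkkkkrrkr   [P → ε]

P ⇒ rPr ⇒ rkPkr ⇒ rkrPrkr ⇒ rkrrPrrkr ⇒ rkrrkPkrrkr ⇒ rkrrkkPkkrrkr ⇒ rkrrkkkkrrkr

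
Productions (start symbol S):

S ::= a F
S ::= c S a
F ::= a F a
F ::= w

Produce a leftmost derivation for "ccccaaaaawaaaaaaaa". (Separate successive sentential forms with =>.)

S => cSa   [S ::= c S a]
cSa => ccSaa   [S ::= c S a]
ccSaa => cccSaaa   [S ::= c S a]
cccSaaa => ccccSaaaa   [S ::= c S a]
ccccSaaaa => ccccaFaaaa   [S ::= a F]
ccccaFaaaa => ccccaaFaaaaa   [F ::= a F a]
ccccaaFaaaaa => ccccaaaFaaaaaa   [F ::= a F a]
ccccaaaFaaaaaa => ccccaaaaFaaaaaaa   [F ::= a F a]
ccccaaaaFaaaaaaa => ccccaaaaaFaaaaaaaa   [F ::= a F a]
ccccaaaaaFaaaaaaaa => ccccaaaaawaaaaaaaa   [F ::= w]

S => cSa => ccSaa => cccSaaa => ccccSaaaa => ccccaFaaaa => ccccaaFaaaaa => ccccaaaFaaaaaa => ccccaaaaFaaaaaaa => ccccaaaaaFaaaaaaaa => ccccaaaaawaaaaaaaa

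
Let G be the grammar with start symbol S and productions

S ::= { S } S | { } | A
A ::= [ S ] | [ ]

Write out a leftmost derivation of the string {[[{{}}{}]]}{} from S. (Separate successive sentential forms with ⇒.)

S ⇒ {S}S   [S ::= { S } S]
{S}S ⇒ {A}S   [S ::= A]
{A}S ⇒ {[S]}S   [A ::= [ S ]]
{[S]}S ⇒ {[A]}S   [S ::= A]
{[A]}S ⇒ {[[S]]}S   [A ::= [ S ]]
{[[S]]}S ⇒ {[[{S}S]]}S   [S ::= { S } S]
{[[{S}S]]}S ⇒ {[[{{}}S]]}S   [S ::= { }]
{[[{{}}S]]}S ⇒ {[[{{}}{}]]}S   [S ::= { }]
{[[{{}}{}]]}S ⇒ {[[{{}}{}]]}{}   [S ::= { }]

S⇒{S}S⇒{A}S⇒{[S]}S⇒{[A]}S⇒{[[S]]}S⇒{[[{S}S]]}S⇒{[[{{}}S]]}S⇒{[[{{}}{}]]}S⇒{[[{{}}{}]]}{}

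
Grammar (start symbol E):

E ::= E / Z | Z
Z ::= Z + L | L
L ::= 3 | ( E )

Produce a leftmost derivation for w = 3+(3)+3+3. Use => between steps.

E=>Z=>Z+L=>Z+L+L=>Z+L+L+L=>L+L+L+L=>3+L+L+L=>3+(E)+L+L=>3+(Z)+L+L=>3+(L)+L+L=>3+(3)+L+L=>3+(3)+3+L=>3+(3)+3+3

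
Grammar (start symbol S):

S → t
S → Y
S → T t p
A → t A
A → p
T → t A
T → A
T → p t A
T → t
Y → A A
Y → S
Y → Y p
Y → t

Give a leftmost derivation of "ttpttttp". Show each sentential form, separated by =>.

S => Y => AA => tAA => ttAA => ttpA => ttptA => ttpttA => ttptttA => ttpttttA => ttpttttp

S => Y   [S → Y]
Y => AA   [Y → A A]
AA => tAA   [A → t A]
tAA => ttAA   [A → t A]
ttAA => ttpA   [A → p]
ttpA => ttptA   [A → t A]
ttptA => ttpttA   [A → t A]
ttpttA => ttptttA   [A → t A]
ttptttA => ttpttttA   [A → t A]
ttpttttA => ttpttttp   [A → p]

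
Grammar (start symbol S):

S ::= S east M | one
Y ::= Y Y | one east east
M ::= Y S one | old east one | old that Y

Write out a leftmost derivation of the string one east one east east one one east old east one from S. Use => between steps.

S => S east M   [S ::= S east M]
S east M => S east M east M   [S ::= S east M]
S east M east M => one east M east M   [S ::= one]
one east M east M => one east Y S one east M   [M ::= Y S one]
one east Y S one east M => one east one east east S one east M   [Y ::= one east east]
one east one east east S one east M => one east one east east one one east M   [S ::= one]
one east one east east one one east M => one east one east east one one east old east one   [M ::= old east one]

S => S east M => S east M east M => one east M east M => one east Y S one east M => one east one east east S one east M => one east one east east one one east M => one east one east east one one east old east one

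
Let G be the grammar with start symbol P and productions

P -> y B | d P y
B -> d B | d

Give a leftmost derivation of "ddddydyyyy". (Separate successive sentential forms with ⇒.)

P⇒dPy⇒ddPyy⇒dddPyyy⇒ddddPyyyy⇒ddddyByyyy⇒ddddydyyyy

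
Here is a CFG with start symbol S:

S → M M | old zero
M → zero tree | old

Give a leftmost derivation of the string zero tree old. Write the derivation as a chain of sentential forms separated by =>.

S => M M => zero tree M => zero tree old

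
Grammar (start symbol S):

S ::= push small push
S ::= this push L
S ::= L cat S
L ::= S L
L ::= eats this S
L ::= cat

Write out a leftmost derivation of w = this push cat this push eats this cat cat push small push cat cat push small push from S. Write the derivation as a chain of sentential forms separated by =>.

S => L cat S   [S ::= L cat S]
L cat S => S L cat S   [L ::= S L]
S L cat S => this push L L cat S   [S ::= this push L]
this push L L cat S => this push cat L cat S   [L ::= cat]
this push cat L cat S => this push cat S L cat S   [L ::= S L]
this push cat S L cat S => this push cat this push L L cat S   [S ::= this push L]
this push cat this push L L cat S => this push cat this push eats this S L cat S   [L ::= eats this S]
this push cat this push eats this S L cat S => this push cat this push eats this L cat S L cat S   [S ::= L cat S]
this push cat this push eats this L cat S L cat S => this push cat this push eats this cat cat S L cat S   [L ::= cat]
this push cat this push eats this cat cat S L cat S => this push cat this push eats this cat cat push small push L cat S   [S ::= push small push]
this push cat this push eats this cat cat push small push L cat S => this push cat this push eats this cat cat push small push cat cat S   [L ::= cat]
this push cat this push eats this cat cat push small push cat cat S => this push cat this push eats this cat cat push small push cat cat push small push   [S ::= push small push]

S => L cat S => S L cat S => this push L L cat S => this push cat L cat S => this push cat S L cat S => this push cat this push L L cat S => this push cat this push eats this S L cat S => this push cat this push eats this L cat S L cat S => this push cat this push eats this cat cat S L cat S => this push cat this push eats this cat cat push small push L cat S => this push cat this push eats this cat cat push small push cat cat S => this push cat this push eats this cat cat push small push cat cat push small push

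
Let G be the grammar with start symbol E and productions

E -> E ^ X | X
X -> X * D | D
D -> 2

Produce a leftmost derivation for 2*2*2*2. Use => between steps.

E => X => X*D => X*D*D => X*D*D*D => D*D*D*D => 2*D*D*D => 2*2*D*D => 2*2*2*D => 2*2*2*2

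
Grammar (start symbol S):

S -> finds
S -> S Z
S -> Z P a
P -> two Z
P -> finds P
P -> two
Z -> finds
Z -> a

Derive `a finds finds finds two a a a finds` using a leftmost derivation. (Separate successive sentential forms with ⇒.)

S ⇒ S Z   [S -> S Z]
S Z ⇒ S Z Z   [S -> S Z]
S Z Z ⇒ Z P a Z Z   [S -> Z P a]
Z P a Z Z ⇒ a P a Z Z   [Z -> a]
a P a Z Z ⇒ a finds P a Z Z   [P -> finds P]
a finds P a Z Z ⇒ a finds finds P a Z Z   [P -> finds P]
a finds finds P a Z Z ⇒ a finds finds finds P a Z Z   [P -> finds P]
a finds finds finds P a Z Z ⇒ a finds finds finds two Z a Z Z   [P -> two Z]
a finds finds finds two Z a Z Z ⇒ a finds finds finds two a a Z Z   [Z -> a]
a finds finds finds two a a Z Z ⇒ a finds finds finds two a a a Z   [Z -> a]
a finds finds finds two a a a Z ⇒ a finds finds finds two a a a finds   [Z -> finds]

S ⇒ S Z ⇒ S Z Z ⇒ Z P a Z Z ⇒ a P a Z Z ⇒ a finds P a Z Z ⇒ a finds finds P a Z Z ⇒ a finds finds finds P a Z Z ⇒ a finds finds finds two Z a Z Z ⇒ a finds finds finds two a a Z Z ⇒ a finds finds finds two a a a Z ⇒ a finds finds finds two a a a finds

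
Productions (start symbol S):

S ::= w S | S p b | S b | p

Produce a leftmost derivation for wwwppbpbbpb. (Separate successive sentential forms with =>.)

S => Spb => Sbpb => Spbbpb => wSpbbpb => wwSpbbpb => wwSpbpbbpb => wwwSpbpbbpb => wwwppbpbbpb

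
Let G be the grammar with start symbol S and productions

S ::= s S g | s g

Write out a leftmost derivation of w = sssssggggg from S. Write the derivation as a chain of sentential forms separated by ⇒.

S ⇒ sSg ⇒ ssSgg ⇒ sssSggg ⇒ ssssSgggg ⇒ sssssggggg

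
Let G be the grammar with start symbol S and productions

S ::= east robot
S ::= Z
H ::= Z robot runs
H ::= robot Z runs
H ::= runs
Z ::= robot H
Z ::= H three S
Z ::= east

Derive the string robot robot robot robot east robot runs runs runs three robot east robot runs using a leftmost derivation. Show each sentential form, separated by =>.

S => Z   [S ::= Z]
Z => H three S   [Z ::= H three S]
H three S => robot Z runs three S   [H ::= robot Z runs]
robot Z runs three S => robot robot H runs three S   [Z ::= robot H]
robot robot H runs three S => robot robot robot Z runs runs three S   [H ::= robot Z runs]
robot robot robot Z runs runs three S => robot robot robot robot H runs runs three S   [Z ::= robot H]
robot robot robot robot H runs runs three S => robot robot robot robot Z robot runs runs runs three S   [H ::= Z robot runs]
robot robot robot robot Z robot runs runs runs three S => robot robot robot robot east robot runs runs runs three S   [Z ::= east]
robot robot robot robot east robot runs runs runs three S => robot robot robot robot east robot runs runs runs three Z   [S ::= Z]
robot robot robot robot east robot runs runs runs three Z => robot robot robot robot east robot runs runs runs three robot H   [Z ::= robot H]
robot robot robot robot east robot runs runs runs three robot H => robot robot robot robot east robot runs runs runs three robot Z robot runs   [H ::= Z robot runs]
robot robot robot robot east robot runs runs runs three robot Z robot runs => robot robot robot robot east robot runs runs runs three robot east robot runs   [Z ::= east]

S => Z => H three S => robot Z runs three S => robot robot H runs three S => robot robot robot Z runs runs three S => robot robot robot robot H runs runs three S => robot robot robot robot Z robot runs runs runs three S => robot robot robot robot east robot runs runs runs three S => robot robot robot robot east robot runs runs runs three Z => robot robot robot robot east robot runs runs runs three robot H => robot robot robot robot east robot runs runs runs three robot Z robot runs => robot robot robot robot east robot runs runs runs three robot east robot runs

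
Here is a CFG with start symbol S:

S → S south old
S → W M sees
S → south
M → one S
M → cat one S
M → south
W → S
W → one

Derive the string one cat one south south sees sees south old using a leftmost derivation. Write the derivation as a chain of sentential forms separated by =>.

S => S south old   [S → S south old]
S south old => W M sees south old   [S → W M sees]
W M sees south old => one M sees south old   [W → one]
one M sees south old => one cat one S sees south old   [M → cat one S]
one cat one S sees south old => one cat one W M sees sees south old   [S → W M sees]
one cat one W M sees sees south old => one cat one S M sees sees south old   [W → S]
one cat one S M sees sees south old => one cat one south M sees sees south old   [S → south]
one cat one south M sees sees south old => one cat one south south sees sees south old   [M → south]

S => S south old => W M sees south old => one M sees south old => one cat one S sees south old => one cat one W M sees sees south old => one cat one S M sees sees south old => one cat one south M sees sees south old => one cat one south south sees sees south old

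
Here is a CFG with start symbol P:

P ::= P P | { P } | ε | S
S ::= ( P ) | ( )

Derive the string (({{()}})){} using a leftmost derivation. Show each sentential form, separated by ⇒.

P ⇒ PP ⇒ SP ⇒ (P)P ⇒ (S)P ⇒ ((P))P ⇒ (({P}))P ⇒ (({{P}}))P ⇒ (({{S}}))P ⇒ (({{()}}))P ⇒ (({{()}})){P} ⇒ (({{()}})){}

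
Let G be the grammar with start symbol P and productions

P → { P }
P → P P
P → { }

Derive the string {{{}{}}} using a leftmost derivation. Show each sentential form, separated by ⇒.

P ⇒ {P}   [P → { P }]
{P} ⇒ {{P}}   [P → { P }]
{{P}} ⇒ {{PP}}   [P → P P]
{{PP}} ⇒ {{{}P}}   [P → { }]
{{{}P}} ⇒ {{{}{}}}   [P → { }]

P ⇒ {P} ⇒ {{P}} ⇒ {{PP}} ⇒ {{{}P}} ⇒ {{{}{}}}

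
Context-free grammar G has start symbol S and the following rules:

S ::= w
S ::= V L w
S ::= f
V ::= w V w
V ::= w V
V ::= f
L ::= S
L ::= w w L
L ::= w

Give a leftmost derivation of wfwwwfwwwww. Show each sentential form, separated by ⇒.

S ⇒ VLw ⇒ wVLw ⇒ wfLw ⇒ wfwwLw ⇒ wfwwSw ⇒ wfwwVLww ⇒ wfwwwVLww ⇒ wfwwwfLww ⇒ wfwwwfwwLww ⇒ wfwwwfwwwww

S ⇒ VLw   [S ::= V L w]
VLw ⇒ wVLw   [V ::= w V]
wVLw ⇒ wfLw   [V ::= f]
wfLw ⇒ wfwwLw   [L ::= w w L]
wfwwLw ⇒ wfwwSw   [L ::= S]
wfwwSw ⇒ wfwwVLww   [S ::= V L w]
wfwwVLww ⇒ wfwwwVLww   [V ::= w V]
wfwwwVLww ⇒ wfwwwfLww   [V ::= f]
wfwwwfLww ⇒ wfwwwfwwLww   [L ::= w w L]
wfwwwfwwLww ⇒ wfwwwfwwwww   [L ::= w]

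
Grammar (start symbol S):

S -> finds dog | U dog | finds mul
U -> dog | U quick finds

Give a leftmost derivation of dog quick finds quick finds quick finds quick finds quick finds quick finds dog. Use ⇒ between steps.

S ⇒ U dog ⇒ U quick finds dog ⇒ U quick finds quick finds dog ⇒ U quick finds quick finds quick finds dog ⇒ U quick finds quick finds quick finds quick finds dog ⇒ U quick finds quick finds quick finds quick finds quick finds dog ⇒ U quick finds quick finds quick finds quick finds quick finds quick finds dog ⇒ dog quick finds quick finds quick finds quick finds quick finds quick finds dog

S ⇒ U dog   [S -> U dog]
U dog ⇒ U quick finds dog   [U -> U quick finds]
U quick finds dog ⇒ U quick finds quick finds dog   [U -> U quick finds]
U quick finds quick finds dog ⇒ U quick finds quick finds quick finds dog   [U -> U quick finds]
U quick finds quick finds quick finds dog ⇒ U quick finds quick finds quick finds quick finds dog   [U -> U quick finds]
U quick finds quick finds quick finds quick finds dog ⇒ U quick finds quick finds quick finds quick finds quick finds dog   [U -> U quick finds]
U quick finds quick finds quick finds quick finds quick finds dog ⇒ U quick finds quick finds quick finds quick finds quick finds quick finds dog   [U -> U quick finds]
U quick finds quick finds quick finds quick finds quick finds quick finds dog ⇒ dog quick finds quick finds quick finds quick finds quick finds quick finds dog   [U -> dog]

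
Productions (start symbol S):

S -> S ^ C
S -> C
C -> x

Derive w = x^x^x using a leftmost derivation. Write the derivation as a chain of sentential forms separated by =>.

S=>S^C=>S^C^C=>C^C^C=>x^C^C=>x^x^C=>x^x^x

S => S^C   [S -> S ^ C]
S^C => S^C^C   [S -> S ^ C]
S^C^C => C^C^C   [S -> C]
C^C^C => x^C^C   [C -> x]
x^C^C => x^x^C   [C -> x]
x^x^C => x^x^x   [C -> x]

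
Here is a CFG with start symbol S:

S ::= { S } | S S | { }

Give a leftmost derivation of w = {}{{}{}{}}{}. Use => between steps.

S=>SS=>SSS=>{}SS=>{}{S}S=>{}{SS}S=>{}{SSS}S=>{}{{}SS}S=>{}{{}{}S}S=>{}{{}{}{}}S=>{}{{}{}{}}{}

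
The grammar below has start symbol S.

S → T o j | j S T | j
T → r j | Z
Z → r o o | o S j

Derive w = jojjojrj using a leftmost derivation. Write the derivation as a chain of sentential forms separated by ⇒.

S ⇒ jST ⇒ jTojT ⇒ jZojT ⇒ joSjojT ⇒ jojjojT ⇒ jojjojrj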